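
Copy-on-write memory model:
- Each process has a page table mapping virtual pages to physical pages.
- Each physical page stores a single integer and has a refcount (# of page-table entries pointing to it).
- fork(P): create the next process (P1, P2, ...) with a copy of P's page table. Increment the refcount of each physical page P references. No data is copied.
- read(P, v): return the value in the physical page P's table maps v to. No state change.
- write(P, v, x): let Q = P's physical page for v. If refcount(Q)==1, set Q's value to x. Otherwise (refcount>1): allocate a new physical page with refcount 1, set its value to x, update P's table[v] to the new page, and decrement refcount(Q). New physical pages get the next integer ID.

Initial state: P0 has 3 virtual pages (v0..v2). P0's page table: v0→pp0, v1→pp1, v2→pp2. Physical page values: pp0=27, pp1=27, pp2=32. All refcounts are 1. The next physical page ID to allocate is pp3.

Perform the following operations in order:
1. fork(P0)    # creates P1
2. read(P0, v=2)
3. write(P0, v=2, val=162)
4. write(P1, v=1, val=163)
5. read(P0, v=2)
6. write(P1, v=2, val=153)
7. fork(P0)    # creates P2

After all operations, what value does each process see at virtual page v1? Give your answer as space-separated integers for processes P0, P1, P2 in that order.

Op 1: fork(P0) -> P1. 3 ppages; refcounts: pp0:2 pp1:2 pp2:2
Op 2: read(P0, v2) -> 32. No state change.
Op 3: write(P0, v2, 162). refcount(pp2)=2>1 -> COPY to pp3. 4 ppages; refcounts: pp0:2 pp1:2 pp2:1 pp3:1
Op 4: write(P1, v1, 163). refcount(pp1)=2>1 -> COPY to pp4. 5 ppages; refcounts: pp0:2 pp1:1 pp2:1 pp3:1 pp4:1
Op 5: read(P0, v2) -> 162. No state change.
Op 6: write(P1, v2, 153). refcount(pp2)=1 -> write in place. 5 ppages; refcounts: pp0:2 pp1:1 pp2:1 pp3:1 pp4:1
Op 7: fork(P0) -> P2. 5 ppages; refcounts: pp0:3 pp1:2 pp2:1 pp3:2 pp4:1
P0: v1 -> pp1 = 27
P1: v1 -> pp4 = 163
P2: v1 -> pp1 = 27

Answer: 27 163 27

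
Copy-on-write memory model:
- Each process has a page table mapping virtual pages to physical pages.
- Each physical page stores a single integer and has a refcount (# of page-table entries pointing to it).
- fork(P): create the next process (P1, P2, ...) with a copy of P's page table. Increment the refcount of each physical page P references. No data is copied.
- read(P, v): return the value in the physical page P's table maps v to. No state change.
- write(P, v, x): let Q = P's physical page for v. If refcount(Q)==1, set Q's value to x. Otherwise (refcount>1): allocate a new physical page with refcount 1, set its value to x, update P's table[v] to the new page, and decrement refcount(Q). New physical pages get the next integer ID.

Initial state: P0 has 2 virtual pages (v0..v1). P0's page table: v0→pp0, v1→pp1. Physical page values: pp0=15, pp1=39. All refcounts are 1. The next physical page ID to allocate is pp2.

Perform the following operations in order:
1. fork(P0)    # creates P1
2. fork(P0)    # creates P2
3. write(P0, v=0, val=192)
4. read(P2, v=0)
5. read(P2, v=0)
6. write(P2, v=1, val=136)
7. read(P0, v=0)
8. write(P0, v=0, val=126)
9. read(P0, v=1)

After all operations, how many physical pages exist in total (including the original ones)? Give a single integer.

Answer: 4

Derivation:
Op 1: fork(P0) -> P1. 2 ppages; refcounts: pp0:2 pp1:2
Op 2: fork(P0) -> P2. 2 ppages; refcounts: pp0:3 pp1:3
Op 3: write(P0, v0, 192). refcount(pp0)=3>1 -> COPY to pp2. 3 ppages; refcounts: pp0:2 pp1:3 pp2:1
Op 4: read(P2, v0) -> 15. No state change.
Op 5: read(P2, v0) -> 15. No state change.
Op 6: write(P2, v1, 136). refcount(pp1)=3>1 -> COPY to pp3. 4 ppages; refcounts: pp0:2 pp1:2 pp2:1 pp3:1
Op 7: read(P0, v0) -> 192. No state change.
Op 8: write(P0, v0, 126). refcount(pp2)=1 -> write in place. 4 ppages; refcounts: pp0:2 pp1:2 pp2:1 pp3:1
Op 9: read(P0, v1) -> 39. No state change.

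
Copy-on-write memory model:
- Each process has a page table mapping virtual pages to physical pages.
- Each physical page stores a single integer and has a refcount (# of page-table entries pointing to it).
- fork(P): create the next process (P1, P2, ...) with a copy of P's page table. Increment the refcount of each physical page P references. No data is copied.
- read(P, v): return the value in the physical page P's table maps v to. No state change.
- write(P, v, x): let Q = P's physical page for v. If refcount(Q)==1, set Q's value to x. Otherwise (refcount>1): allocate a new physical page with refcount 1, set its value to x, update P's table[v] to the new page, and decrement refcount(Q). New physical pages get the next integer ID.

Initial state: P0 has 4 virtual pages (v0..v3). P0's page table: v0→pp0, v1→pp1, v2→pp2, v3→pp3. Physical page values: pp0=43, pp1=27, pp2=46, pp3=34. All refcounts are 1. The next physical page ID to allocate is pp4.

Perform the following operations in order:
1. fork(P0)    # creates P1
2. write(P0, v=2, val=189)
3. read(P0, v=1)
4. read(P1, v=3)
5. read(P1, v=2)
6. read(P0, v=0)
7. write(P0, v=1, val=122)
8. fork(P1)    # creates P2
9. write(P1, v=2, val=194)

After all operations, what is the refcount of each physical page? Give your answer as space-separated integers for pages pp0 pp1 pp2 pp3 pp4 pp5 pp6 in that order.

Answer: 3 2 1 3 1 1 1

Derivation:
Op 1: fork(P0) -> P1. 4 ppages; refcounts: pp0:2 pp1:2 pp2:2 pp3:2
Op 2: write(P0, v2, 189). refcount(pp2)=2>1 -> COPY to pp4. 5 ppages; refcounts: pp0:2 pp1:2 pp2:1 pp3:2 pp4:1
Op 3: read(P0, v1) -> 27. No state change.
Op 4: read(P1, v3) -> 34. No state change.
Op 5: read(P1, v2) -> 46. No state change.
Op 6: read(P0, v0) -> 43. No state change.
Op 7: write(P0, v1, 122). refcount(pp1)=2>1 -> COPY to pp5. 6 ppages; refcounts: pp0:2 pp1:1 pp2:1 pp3:2 pp4:1 pp5:1
Op 8: fork(P1) -> P2. 6 ppages; refcounts: pp0:3 pp1:2 pp2:2 pp3:3 pp4:1 pp5:1
Op 9: write(P1, v2, 194). refcount(pp2)=2>1 -> COPY to pp6. 7 ppages; refcounts: pp0:3 pp1:2 pp2:1 pp3:3 pp4:1 pp5:1 pp6:1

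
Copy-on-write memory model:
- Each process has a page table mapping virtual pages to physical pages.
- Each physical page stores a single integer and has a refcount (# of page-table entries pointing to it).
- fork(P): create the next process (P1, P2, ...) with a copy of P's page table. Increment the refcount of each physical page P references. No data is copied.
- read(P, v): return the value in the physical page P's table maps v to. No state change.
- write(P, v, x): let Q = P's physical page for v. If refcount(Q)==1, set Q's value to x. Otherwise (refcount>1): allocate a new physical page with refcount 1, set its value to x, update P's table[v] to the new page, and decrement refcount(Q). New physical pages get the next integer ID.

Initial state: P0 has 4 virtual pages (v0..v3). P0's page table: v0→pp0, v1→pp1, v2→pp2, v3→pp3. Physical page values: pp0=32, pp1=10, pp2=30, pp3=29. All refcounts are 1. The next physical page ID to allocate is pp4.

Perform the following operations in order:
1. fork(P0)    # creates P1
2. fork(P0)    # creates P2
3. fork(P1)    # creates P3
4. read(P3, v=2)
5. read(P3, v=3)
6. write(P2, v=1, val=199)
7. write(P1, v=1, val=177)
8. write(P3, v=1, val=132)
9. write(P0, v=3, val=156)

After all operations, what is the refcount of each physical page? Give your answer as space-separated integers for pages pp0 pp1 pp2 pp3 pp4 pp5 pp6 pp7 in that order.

Op 1: fork(P0) -> P1. 4 ppages; refcounts: pp0:2 pp1:2 pp2:2 pp3:2
Op 2: fork(P0) -> P2. 4 ppages; refcounts: pp0:3 pp1:3 pp2:3 pp3:3
Op 3: fork(P1) -> P3. 4 ppages; refcounts: pp0:4 pp1:4 pp2:4 pp3:4
Op 4: read(P3, v2) -> 30. No state change.
Op 5: read(P3, v3) -> 29. No state change.
Op 6: write(P2, v1, 199). refcount(pp1)=4>1 -> COPY to pp4. 5 ppages; refcounts: pp0:4 pp1:3 pp2:4 pp3:4 pp4:1
Op 7: write(P1, v1, 177). refcount(pp1)=3>1 -> COPY to pp5. 6 ppages; refcounts: pp0:4 pp1:2 pp2:4 pp3:4 pp4:1 pp5:1
Op 8: write(P3, v1, 132). refcount(pp1)=2>1 -> COPY to pp6. 7 ppages; refcounts: pp0:4 pp1:1 pp2:4 pp3:4 pp4:1 pp5:1 pp6:1
Op 9: write(P0, v3, 156). refcount(pp3)=4>1 -> COPY to pp7. 8 ppages; refcounts: pp0:4 pp1:1 pp2:4 pp3:3 pp4:1 pp5:1 pp6:1 pp7:1

Answer: 4 1 4 3 1 1 1 1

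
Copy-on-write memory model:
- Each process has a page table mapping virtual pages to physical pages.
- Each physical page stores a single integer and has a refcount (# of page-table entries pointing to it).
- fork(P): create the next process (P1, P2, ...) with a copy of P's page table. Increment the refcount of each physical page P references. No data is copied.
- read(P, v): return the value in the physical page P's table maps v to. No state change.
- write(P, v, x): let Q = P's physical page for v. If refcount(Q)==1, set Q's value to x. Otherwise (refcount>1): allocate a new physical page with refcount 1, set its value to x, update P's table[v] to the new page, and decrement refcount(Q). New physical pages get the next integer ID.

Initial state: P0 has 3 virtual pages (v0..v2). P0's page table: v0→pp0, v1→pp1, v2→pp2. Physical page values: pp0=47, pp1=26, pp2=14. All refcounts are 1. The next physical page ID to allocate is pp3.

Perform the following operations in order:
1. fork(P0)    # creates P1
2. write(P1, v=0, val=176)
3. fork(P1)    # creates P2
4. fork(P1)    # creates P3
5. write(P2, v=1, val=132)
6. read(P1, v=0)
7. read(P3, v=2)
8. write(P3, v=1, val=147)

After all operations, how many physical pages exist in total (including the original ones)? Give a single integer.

Op 1: fork(P0) -> P1. 3 ppages; refcounts: pp0:2 pp1:2 pp2:2
Op 2: write(P1, v0, 176). refcount(pp0)=2>1 -> COPY to pp3. 4 ppages; refcounts: pp0:1 pp1:2 pp2:2 pp3:1
Op 3: fork(P1) -> P2. 4 ppages; refcounts: pp0:1 pp1:3 pp2:3 pp3:2
Op 4: fork(P1) -> P3. 4 ppages; refcounts: pp0:1 pp1:4 pp2:4 pp3:3
Op 5: write(P2, v1, 132). refcount(pp1)=4>1 -> COPY to pp4. 5 ppages; refcounts: pp0:1 pp1:3 pp2:4 pp3:3 pp4:1
Op 6: read(P1, v0) -> 176. No state change.
Op 7: read(P3, v2) -> 14. No state change.
Op 8: write(P3, v1, 147). refcount(pp1)=3>1 -> COPY to pp5. 6 ppages; refcounts: pp0:1 pp1:2 pp2:4 pp3:3 pp4:1 pp5:1

Answer: 6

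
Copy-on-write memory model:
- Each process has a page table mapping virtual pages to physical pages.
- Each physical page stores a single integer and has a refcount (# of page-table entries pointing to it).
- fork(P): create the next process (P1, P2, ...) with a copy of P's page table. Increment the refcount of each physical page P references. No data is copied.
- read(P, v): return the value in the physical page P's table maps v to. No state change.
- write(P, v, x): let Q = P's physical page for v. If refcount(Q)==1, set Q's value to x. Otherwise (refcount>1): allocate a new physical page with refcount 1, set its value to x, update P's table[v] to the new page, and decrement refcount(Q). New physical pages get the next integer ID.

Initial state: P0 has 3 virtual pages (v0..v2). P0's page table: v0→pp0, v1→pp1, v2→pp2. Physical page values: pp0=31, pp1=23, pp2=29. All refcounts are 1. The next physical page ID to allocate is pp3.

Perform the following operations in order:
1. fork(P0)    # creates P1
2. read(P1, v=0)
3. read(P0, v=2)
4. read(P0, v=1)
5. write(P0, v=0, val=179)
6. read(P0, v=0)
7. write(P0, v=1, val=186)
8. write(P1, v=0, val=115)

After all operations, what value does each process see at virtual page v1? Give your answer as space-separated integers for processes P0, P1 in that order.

Op 1: fork(P0) -> P1. 3 ppages; refcounts: pp0:2 pp1:2 pp2:2
Op 2: read(P1, v0) -> 31. No state change.
Op 3: read(P0, v2) -> 29. No state change.
Op 4: read(P0, v1) -> 23. No state change.
Op 5: write(P0, v0, 179). refcount(pp0)=2>1 -> COPY to pp3. 4 ppages; refcounts: pp0:1 pp1:2 pp2:2 pp3:1
Op 6: read(P0, v0) -> 179. No state change.
Op 7: write(P0, v1, 186). refcount(pp1)=2>1 -> COPY to pp4. 5 ppages; refcounts: pp0:1 pp1:1 pp2:2 pp3:1 pp4:1
Op 8: write(P1, v0, 115). refcount(pp0)=1 -> write in place. 5 ppages; refcounts: pp0:1 pp1:1 pp2:2 pp3:1 pp4:1
P0: v1 -> pp4 = 186
P1: v1 -> pp1 = 23

Answer: 186 23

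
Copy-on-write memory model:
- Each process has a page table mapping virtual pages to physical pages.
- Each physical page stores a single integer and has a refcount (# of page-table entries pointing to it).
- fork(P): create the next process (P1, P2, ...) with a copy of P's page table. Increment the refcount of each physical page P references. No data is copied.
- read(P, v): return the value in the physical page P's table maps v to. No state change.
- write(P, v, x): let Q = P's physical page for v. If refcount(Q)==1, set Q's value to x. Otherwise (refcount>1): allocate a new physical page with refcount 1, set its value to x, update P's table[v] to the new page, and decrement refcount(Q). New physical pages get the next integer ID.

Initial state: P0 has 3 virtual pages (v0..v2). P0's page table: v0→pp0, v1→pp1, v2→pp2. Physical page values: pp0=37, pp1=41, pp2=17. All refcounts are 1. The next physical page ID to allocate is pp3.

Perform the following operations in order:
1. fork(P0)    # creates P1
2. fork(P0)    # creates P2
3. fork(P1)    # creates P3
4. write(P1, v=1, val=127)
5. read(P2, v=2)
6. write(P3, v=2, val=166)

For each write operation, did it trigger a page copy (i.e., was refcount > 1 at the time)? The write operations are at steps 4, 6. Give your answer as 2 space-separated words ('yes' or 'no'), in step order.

Op 1: fork(P0) -> P1. 3 ppages; refcounts: pp0:2 pp1:2 pp2:2
Op 2: fork(P0) -> P2. 3 ppages; refcounts: pp0:3 pp1:3 pp2:3
Op 3: fork(P1) -> P3. 3 ppages; refcounts: pp0:4 pp1:4 pp2:4
Op 4: write(P1, v1, 127). refcount(pp1)=4>1 -> COPY to pp3. 4 ppages; refcounts: pp0:4 pp1:3 pp2:4 pp3:1
Op 5: read(P2, v2) -> 17. No state change.
Op 6: write(P3, v2, 166). refcount(pp2)=4>1 -> COPY to pp4. 5 ppages; refcounts: pp0:4 pp1:3 pp2:3 pp3:1 pp4:1

yes yes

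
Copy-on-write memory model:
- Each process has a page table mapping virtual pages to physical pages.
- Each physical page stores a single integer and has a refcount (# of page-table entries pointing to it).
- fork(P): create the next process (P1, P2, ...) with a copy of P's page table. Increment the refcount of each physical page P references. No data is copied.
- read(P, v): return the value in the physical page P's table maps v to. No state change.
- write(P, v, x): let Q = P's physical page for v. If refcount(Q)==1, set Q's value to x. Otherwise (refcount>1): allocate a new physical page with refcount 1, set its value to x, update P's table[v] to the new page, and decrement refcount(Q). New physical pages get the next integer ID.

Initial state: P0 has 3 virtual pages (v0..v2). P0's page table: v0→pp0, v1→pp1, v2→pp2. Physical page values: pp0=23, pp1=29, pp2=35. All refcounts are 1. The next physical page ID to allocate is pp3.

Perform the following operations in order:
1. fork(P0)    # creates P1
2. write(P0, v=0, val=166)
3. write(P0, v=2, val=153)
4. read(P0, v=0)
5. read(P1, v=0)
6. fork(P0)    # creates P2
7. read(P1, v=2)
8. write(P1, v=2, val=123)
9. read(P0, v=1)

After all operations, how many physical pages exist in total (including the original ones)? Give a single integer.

Op 1: fork(P0) -> P1. 3 ppages; refcounts: pp0:2 pp1:2 pp2:2
Op 2: write(P0, v0, 166). refcount(pp0)=2>1 -> COPY to pp3. 4 ppages; refcounts: pp0:1 pp1:2 pp2:2 pp3:1
Op 3: write(P0, v2, 153). refcount(pp2)=2>1 -> COPY to pp4. 5 ppages; refcounts: pp0:1 pp1:2 pp2:1 pp3:1 pp4:1
Op 4: read(P0, v0) -> 166. No state change.
Op 5: read(P1, v0) -> 23. No state change.
Op 6: fork(P0) -> P2. 5 ppages; refcounts: pp0:1 pp1:3 pp2:1 pp3:2 pp4:2
Op 7: read(P1, v2) -> 35. No state change.
Op 8: write(P1, v2, 123). refcount(pp2)=1 -> write in place. 5 ppages; refcounts: pp0:1 pp1:3 pp2:1 pp3:2 pp4:2
Op 9: read(P0, v1) -> 29. No state change.

Answer: 5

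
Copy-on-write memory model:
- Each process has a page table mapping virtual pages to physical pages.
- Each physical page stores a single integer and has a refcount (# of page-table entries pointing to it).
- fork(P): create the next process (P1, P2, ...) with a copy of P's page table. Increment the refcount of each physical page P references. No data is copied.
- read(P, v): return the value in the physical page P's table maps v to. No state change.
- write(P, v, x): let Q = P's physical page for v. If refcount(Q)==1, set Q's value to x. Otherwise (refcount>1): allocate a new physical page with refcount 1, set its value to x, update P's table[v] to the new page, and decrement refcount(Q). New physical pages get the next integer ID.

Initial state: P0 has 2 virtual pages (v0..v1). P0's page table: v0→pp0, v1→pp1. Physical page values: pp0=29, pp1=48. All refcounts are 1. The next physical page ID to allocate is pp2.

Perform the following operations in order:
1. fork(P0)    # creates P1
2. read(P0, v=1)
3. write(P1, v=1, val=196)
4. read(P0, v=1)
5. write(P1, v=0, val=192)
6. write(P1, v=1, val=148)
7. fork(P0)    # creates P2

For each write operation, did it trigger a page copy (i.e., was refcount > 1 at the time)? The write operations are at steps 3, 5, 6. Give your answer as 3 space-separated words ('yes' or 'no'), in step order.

Op 1: fork(P0) -> P1. 2 ppages; refcounts: pp0:2 pp1:2
Op 2: read(P0, v1) -> 48. No state change.
Op 3: write(P1, v1, 196). refcount(pp1)=2>1 -> COPY to pp2. 3 ppages; refcounts: pp0:2 pp1:1 pp2:1
Op 4: read(P0, v1) -> 48. No state change.
Op 5: write(P1, v0, 192). refcount(pp0)=2>1 -> COPY to pp3. 4 ppages; refcounts: pp0:1 pp1:1 pp2:1 pp3:1
Op 6: write(P1, v1, 148). refcount(pp2)=1 -> write in place. 4 ppages; refcounts: pp0:1 pp1:1 pp2:1 pp3:1
Op 7: fork(P0) -> P2. 4 ppages; refcounts: pp0:2 pp1:2 pp2:1 pp3:1

yes yes no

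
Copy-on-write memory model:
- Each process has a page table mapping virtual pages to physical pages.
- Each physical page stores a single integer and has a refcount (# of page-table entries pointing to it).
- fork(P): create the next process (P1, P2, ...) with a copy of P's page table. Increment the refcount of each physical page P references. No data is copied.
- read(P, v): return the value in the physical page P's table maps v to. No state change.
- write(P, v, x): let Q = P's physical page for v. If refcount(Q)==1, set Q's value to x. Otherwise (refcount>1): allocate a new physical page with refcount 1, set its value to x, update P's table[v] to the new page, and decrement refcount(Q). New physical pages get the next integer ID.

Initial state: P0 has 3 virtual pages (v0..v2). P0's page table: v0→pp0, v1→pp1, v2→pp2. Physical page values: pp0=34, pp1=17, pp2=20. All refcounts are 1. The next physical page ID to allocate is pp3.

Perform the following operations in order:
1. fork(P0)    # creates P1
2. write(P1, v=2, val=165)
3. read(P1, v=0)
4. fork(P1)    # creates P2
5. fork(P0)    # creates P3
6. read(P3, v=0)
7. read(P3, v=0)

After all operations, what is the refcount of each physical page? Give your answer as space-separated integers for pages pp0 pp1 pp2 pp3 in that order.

Answer: 4 4 2 2

Derivation:
Op 1: fork(P0) -> P1. 3 ppages; refcounts: pp0:2 pp1:2 pp2:2
Op 2: write(P1, v2, 165). refcount(pp2)=2>1 -> COPY to pp3. 4 ppages; refcounts: pp0:2 pp1:2 pp2:1 pp3:1
Op 3: read(P1, v0) -> 34. No state change.
Op 4: fork(P1) -> P2. 4 ppages; refcounts: pp0:3 pp1:3 pp2:1 pp3:2
Op 5: fork(P0) -> P3. 4 ppages; refcounts: pp0:4 pp1:4 pp2:2 pp3:2
Op 6: read(P3, v0) -> 34. No state change.
Op 7: read(P3, v0) -> 34. No state change.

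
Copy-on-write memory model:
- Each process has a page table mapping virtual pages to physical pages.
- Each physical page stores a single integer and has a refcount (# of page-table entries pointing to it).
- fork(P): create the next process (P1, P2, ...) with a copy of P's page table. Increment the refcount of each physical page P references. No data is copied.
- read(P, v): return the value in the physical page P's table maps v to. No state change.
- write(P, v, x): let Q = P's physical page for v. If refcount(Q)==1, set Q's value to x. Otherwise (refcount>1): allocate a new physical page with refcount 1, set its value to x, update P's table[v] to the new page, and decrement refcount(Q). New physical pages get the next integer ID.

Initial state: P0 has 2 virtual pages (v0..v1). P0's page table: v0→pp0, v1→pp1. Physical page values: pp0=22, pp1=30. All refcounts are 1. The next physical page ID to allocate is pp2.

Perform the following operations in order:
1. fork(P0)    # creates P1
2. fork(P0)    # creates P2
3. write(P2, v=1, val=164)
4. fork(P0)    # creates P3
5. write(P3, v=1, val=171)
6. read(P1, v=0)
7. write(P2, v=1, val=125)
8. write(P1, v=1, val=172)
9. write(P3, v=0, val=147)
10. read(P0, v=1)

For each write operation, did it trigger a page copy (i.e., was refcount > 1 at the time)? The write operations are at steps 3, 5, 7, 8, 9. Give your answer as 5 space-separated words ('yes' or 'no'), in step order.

Op 1: fork(P0) -> P1. 2 ppages; refcounts: pp0:2 pp1:2
Op 2: fork(P0) -> P2. 2 ppages; refcounts: pp0:3 pp1:3
Op 3: write(P2, v1, 164). refcount(pp1)=3>1 -> COPY to pp2. 3 ppages; refcounts: pp0:3 pp1:2 pp2:1
Op 4: fork(P0) -> P3. 3 ppages; refcounts: pp0:4 pp1:3 pp2:1
Op 5: write(P3, v1, 171). refcount(pp1)=3>1 -> COPY to pp3. 4 ppages; refcounts: pp0:4 pp1:2 pp2:1 pp3:1
Op 6: read(P1, v0) -> 22. No state change.
Op 7: write(P2, v1, 125). refcount(pp2)=1 -> write in place. 4 ppages; refcounts: pp0:4 pp1:2 pp2:1 pp3:1
Op 8: write(P1, v1, 172). refcount(pp1)=2>1 -> COPY to pp4. 5 ppages; refcounts: pp0:4 pp1:1 pp2:1 pp3:1 pp4:1
Op 9: write(P3, v0, 147). refcount(pp0)=4>1 -> COPY to pp5. 6 ppages; refcounts: pp0:3 pp1:1 pp2:1 pp3:1 pp4:1 pp5:1
Op 10: read(P0, v1) -> 30. No state change.

yes yes no yes yes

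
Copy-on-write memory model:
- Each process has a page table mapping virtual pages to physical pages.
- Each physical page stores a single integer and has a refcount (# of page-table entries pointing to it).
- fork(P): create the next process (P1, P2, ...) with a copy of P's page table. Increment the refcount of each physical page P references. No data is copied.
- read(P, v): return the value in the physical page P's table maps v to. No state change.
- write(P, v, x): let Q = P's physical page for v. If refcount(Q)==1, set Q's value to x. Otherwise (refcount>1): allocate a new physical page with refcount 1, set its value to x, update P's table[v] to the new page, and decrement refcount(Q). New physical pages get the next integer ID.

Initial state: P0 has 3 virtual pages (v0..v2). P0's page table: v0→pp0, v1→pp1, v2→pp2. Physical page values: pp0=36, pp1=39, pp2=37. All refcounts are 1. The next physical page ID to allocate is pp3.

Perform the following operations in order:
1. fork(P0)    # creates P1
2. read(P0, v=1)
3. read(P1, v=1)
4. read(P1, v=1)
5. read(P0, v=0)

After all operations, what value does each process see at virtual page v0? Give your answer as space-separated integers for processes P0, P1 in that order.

Answer: 36 36

Derivation:
Op 1: fork(P0) -> P1. 3 ppages; refcounts: pp0:2 pp1:2 pp2:2
Op 2: read(P0, v1) -> 39. No state change.
Op 3: read(P1, v1) -> 39. No state change.
Op 4: read(P1, v1) -> 39. No state change.
Op 5: read(P0, v0) -> 36. No state change.
P0: v0 -> pp0 = 36
P1: v0 -> pp0 = 36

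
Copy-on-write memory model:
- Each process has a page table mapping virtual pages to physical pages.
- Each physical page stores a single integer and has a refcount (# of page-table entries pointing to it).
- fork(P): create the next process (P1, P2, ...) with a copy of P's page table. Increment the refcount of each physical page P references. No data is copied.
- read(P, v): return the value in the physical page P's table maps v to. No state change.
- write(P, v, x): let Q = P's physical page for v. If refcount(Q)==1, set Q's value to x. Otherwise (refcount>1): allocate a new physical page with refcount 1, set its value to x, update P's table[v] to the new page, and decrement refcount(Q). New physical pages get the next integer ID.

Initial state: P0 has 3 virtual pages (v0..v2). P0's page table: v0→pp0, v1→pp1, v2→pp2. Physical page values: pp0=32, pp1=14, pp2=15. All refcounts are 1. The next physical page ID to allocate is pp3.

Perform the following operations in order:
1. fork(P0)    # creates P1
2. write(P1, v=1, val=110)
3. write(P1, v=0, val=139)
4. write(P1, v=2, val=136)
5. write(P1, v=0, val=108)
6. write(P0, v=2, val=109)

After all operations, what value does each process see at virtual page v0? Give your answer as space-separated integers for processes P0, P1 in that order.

Answer: 32 108

Derivation:
Op 1: fork(P0) -> P1. 3 ppages; refcounts: pp0:2 pp1:2 pp2:2
Op 2: write(P1, v1, 110). refcount(pp1)=2>1 -> COPY to pp3. 4 ppages; refcounts: pp0:2 pp1:1 pp2:2 pp3:1
Op 3: write(P1, v0, 139). refcount(pp0)=2>1 -> COPY to pp4. 5 ppages; refcounts: pp0:1 pp1:1 pp2:2 pp3:1 pp4:1
Op 4: write(P1, v2, 136). refcount(pp2)=2>1 -> COPY to pp5. 6 ppages; refcounts: pp0:1 pp1:1 pp2:1 pp3:1 pp4:1 pp5:1
Op 5: write(P1, v0, 108). refcount(pp4)=1 -> write in place. 6 ppages; refcounts: pp0:1 pp1:1 pp2:1 pp3:1 pp4:1 pp5:1
Op 6: write(P0, v2, 109). refcount(pp2)=1 -> write in place. 6 ppages; refcounts: pp0:1 pp1:1 pp2:1 pp3:1 pp4:1 pp5:1
P0: v0 -> pp0 = 32
P1: v0 -> pp4 = 108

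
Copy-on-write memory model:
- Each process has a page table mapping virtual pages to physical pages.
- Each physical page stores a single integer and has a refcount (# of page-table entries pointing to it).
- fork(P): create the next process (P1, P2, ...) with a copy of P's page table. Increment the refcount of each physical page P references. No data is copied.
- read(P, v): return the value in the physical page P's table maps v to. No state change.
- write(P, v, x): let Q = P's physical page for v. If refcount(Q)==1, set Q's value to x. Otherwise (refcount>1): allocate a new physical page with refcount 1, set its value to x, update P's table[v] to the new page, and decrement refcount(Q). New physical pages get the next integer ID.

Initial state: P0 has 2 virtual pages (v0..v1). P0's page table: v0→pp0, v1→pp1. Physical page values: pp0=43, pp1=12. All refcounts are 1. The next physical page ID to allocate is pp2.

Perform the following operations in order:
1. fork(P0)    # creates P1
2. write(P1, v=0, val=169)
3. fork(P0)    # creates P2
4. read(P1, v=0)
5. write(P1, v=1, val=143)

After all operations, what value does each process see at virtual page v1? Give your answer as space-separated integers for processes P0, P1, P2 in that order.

Op 1: fork(P0) -> P1. 2 ppages; refcounts: pp0:2 pp1:2
Op 2: write(P1, v0, 169). refcount(pp0)=2>1 -> COPY to pp2. 3 ppages; refcounts: pp0:1 pp1:2 pp2:1
Op 3: fork(P0) -> P2. 3 ppages; refcounts: pp0:2 pp1:3 pp2:1
Op 4: read(P1, v0) -> 169. No state change.
Op 5: write(P1, v1, 143). refcount(pp1)=3>1 -> COPY to pp3. 4 ppages; refcounts: pp0:2 pp1:2 pp2:1 pp3:1
P0: v1 -> pp1 = 12
P1: v1 -> pp3 = 143
P2: v1 -> pp1 = 12

Answer: 12 143 12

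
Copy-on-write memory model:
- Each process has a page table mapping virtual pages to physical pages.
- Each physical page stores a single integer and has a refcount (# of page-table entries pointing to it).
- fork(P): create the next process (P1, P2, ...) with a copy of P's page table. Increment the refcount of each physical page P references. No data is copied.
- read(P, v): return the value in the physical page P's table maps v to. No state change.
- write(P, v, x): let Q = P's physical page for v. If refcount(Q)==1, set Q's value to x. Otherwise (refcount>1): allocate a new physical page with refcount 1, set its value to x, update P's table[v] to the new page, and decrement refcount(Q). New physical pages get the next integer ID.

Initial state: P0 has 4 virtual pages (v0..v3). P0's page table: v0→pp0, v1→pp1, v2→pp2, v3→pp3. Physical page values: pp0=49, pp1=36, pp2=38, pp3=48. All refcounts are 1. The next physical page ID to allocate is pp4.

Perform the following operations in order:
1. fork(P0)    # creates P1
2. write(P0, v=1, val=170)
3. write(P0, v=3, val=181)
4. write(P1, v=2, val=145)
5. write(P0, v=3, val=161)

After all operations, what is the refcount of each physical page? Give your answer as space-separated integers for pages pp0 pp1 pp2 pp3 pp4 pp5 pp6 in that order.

Answer: 2 1 1 1 1 1 1

Derivation:
Op 1: fork(P0) -> P1. 4 ppages; refcounts: pp0:2 pp1:2 pp2:2 pp3:2
Op 2: write(P0, v1, 170). refcount(pp1)=2>1 -> COPY to pp4. 5 ppages; refcounts: pp0:2 pp1:1 pp2:2 pp3:2 pp4:1
Op 3: write(P0, v3, 181). refcount(pp3)=2>1 -> COPY to pp5. 6 ppages; refcounts: pp0:2 pp1:1 pp2:2 pp3:1 pp4:1 pp5:1
Op 4: write(P1, v2, 145). refcount(pp2)=2>1 -> COPY to pp6. 7 ppages; refcounts: pp0:2 pp1:1 pp2:1 pp3:1 pp4:1 pp5:1 pp6:1
Op 5: write(P0, v3, 161). refcount(pp5)=1 -> write in place. 7 ppages; refcounts: pp0:2 pp1:1 pp2:1 pp3:1 pp4:1 pp5:1 pp6:1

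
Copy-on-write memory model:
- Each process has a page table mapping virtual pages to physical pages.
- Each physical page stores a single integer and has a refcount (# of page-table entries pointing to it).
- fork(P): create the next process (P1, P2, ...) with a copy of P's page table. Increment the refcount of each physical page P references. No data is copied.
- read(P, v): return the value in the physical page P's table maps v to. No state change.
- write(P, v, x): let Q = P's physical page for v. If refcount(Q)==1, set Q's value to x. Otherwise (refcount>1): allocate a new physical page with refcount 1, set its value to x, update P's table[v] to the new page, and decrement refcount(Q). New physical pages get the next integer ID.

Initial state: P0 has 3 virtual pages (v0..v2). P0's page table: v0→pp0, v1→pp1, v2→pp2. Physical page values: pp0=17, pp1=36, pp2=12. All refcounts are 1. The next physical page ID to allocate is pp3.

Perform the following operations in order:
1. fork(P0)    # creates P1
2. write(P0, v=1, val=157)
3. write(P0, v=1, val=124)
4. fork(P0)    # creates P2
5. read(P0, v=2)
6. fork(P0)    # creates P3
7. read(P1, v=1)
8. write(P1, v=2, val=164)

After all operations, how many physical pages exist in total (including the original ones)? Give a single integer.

Answer: 5

Derivation:
Op 1: fork(P0) -> P1. 3 ppages; refcounts: pp0:2 pp1:2 pp2:2
Op 2: write(P0, v1, 157). refcount(pp1)=2>1 -> COPY to pp3. 4 ppages; refcounts: pp0:2 pp1:1 pp2:2 pp3:1
Op 3: write(P0, v1, 124). refcount(pp3)=1 -> write in place. 4 ppages; refcounts: pp0:2 pp1:1 pp2:2 pp3:1
Op 4: fork(P0) -> P2. 4 ppages; refcounts: pp0:3 pp1:1 pp2:3 pp3:2
Op 5: read(P0, v2) -> 12. No state change.
Op 6: fork(P0) -> P3. 4 ppages; refcounts: pp0:4 pp1:1 pp2:4 pp3:3
Op 7: read(P1, v1) -> 36. No state change.
Op 8: write(P1, v2, 164). refcount(pp2)=4>1 -> COPY to pp4. 5 ppages; refcounts: pp0:4 pp1:1 pp2:3 pp3:3 pp4:1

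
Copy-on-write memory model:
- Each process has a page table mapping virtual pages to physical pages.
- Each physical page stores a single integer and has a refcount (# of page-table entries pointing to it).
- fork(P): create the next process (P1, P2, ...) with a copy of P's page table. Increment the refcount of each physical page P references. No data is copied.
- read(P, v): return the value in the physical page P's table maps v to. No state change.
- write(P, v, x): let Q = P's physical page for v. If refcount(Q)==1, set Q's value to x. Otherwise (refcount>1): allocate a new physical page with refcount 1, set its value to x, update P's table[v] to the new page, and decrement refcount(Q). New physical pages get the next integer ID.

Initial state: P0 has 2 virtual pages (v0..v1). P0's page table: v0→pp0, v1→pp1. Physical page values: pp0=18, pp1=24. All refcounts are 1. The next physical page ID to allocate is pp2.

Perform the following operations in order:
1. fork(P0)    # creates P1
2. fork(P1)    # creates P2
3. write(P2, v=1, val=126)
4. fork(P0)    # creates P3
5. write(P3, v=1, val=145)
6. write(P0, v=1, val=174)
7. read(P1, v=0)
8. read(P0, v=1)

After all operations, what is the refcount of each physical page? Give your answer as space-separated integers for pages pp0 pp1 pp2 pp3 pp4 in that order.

Answer: 4 1 1 1 1

Derivation:
Op 1: fork(P0) -> P1. 2 ppages; refcounts: pp0:2 pp1:2
Op 2: fork(P1) -> P2. 2 ppages; refcounts: pp0:3 pp1:3
Op 3: write(P2, v1, 126). refcount(pp1)=3>1 -> COPY to pp2. 3 ppages; refcounts: pp0:3 pp1:2 pp2:1
Op 4: fork(P0) -> P3. 3 ppages; refcounts: pp0:4 pp1:3 pp2:1
Op 5: write(P3, v1, 145). refcount(pp1)=3>1 -> COPY to pp3. 4 ppages; refcounts: pp0:4 pp1:2 pp2:1 pp3:1
Op 6: write(P0, v1, 174). refcount(pp1)=2>1 -> COPY to pp4. 5 ppages; refcounts: pp0:4 pp1:1 pp2:1 pp3:1 pp4:1
Op 7: read(P1, v0) -> 18. No state change.
Op 8: read(P0, v1) -> 174. No state change.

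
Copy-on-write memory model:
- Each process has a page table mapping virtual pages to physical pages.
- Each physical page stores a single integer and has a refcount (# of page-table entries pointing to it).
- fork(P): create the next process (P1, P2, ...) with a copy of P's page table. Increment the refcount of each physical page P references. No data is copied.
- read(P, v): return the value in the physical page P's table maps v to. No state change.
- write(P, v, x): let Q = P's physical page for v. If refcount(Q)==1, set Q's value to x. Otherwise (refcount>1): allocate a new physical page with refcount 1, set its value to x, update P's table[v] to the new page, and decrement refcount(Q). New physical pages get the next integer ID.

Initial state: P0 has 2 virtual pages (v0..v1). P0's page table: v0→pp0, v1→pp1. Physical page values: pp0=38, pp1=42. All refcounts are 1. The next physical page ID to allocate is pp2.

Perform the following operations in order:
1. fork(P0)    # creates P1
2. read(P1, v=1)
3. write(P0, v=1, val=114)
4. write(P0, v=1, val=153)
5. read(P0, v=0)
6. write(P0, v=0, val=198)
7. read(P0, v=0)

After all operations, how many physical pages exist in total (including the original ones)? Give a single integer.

Answer: 4

Derivation:
Op 1: fork(P0) -> P1. 2 ppages; refcounts: pp0:2 pp1:2
Op 2: read(P1, v1) -> 42. No state change.
Op 3: write(P0, v1, 114). refcount(pp1)=2>1 -> COPY to pp2. 3 ppages; refcounts: pp0:2 pp1:1 pp2:1
Op 4: write(P0, v1, 153). refcount(pp2)=1 -> write in place. 3 ppages; refcounts: pp0:2 pp1:1 pp2:1
Op 5: read(P0, v0) -> 38. No state change.
Op 6: write(P0, v0, 198). refcount(pp0)=2>1 -> COPY to pp3. 4 ppages; refcounts: pp0:1 pp1:1 pp2:1 pp3:1
Op 7: read(P0, v0) -> 198. No state change.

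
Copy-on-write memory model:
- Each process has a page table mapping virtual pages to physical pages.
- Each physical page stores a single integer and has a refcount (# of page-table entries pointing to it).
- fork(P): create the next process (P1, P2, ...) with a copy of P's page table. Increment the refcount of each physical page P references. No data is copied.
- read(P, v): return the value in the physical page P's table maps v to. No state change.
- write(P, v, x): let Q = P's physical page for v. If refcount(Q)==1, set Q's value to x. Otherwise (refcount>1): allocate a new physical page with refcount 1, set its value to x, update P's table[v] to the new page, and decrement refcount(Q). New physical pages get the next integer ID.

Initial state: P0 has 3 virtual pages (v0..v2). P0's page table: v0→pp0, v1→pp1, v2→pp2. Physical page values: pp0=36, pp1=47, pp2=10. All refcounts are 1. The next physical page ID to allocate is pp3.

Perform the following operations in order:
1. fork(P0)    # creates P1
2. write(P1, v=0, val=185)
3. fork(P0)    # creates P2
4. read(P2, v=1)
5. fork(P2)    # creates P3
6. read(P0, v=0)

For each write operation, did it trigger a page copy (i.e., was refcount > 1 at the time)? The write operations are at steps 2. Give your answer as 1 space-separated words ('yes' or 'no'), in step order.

Op 1: fork(P0) -> P1. 3 ppages; refcounts: pp0:2 pp1:2 pp2:2
Op 2: write(P1, v0, 185). refcount(pp0)=2>1 -> COPY to pp3. 4 ppages; refcounts: pp0:1 pp1:2 pp2:2 pp3:1
Op 3: fork(P0) -> P2. 4 ppages; refcounts: pp0:2 pp1:3 pp2:3 pp3:1
Op 4: read(P2, v1) -> 47. No state change.
Op 5: fork(P2) -> P3. 4 ppages; refcounts: pp0:3 pp1:4 pp2:4 pp3:1
Op 6: read(P0, v0) -> 36. No state change.

yes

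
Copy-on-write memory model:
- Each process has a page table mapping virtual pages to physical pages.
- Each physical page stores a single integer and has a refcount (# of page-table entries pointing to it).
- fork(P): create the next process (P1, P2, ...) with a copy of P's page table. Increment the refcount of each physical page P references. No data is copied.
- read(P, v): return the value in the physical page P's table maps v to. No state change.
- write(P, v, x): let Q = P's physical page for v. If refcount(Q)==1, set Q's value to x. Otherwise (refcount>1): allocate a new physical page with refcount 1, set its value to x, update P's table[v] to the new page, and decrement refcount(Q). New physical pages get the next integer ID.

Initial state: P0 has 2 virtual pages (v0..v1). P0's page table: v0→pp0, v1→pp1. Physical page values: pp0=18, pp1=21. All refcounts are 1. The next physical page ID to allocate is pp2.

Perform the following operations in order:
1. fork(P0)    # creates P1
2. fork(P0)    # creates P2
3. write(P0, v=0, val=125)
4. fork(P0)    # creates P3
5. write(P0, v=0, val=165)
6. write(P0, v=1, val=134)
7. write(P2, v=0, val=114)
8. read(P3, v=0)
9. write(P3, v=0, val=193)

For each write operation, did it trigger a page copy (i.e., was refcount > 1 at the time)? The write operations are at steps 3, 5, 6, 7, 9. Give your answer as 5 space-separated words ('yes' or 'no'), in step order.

Op 1: fork(P0) -> P1. 2 ppages; refcounts: pp0:2 pp1:2
Op 2: fork(P0) -> P2. 2 ppages; refcounts: pp0:3 pp1:3
Op 3: write(P0, v0, 125). refcount(pp0)=3>1 -> COPY to pp2. 3 ppages; refcounts: pp0:2 pp1:3 pp2:1
Op 4: fork(P0) -> P3. 3 ppages; refcounts: pp0:2 pp1:4 pp2:2
Op 5: write(P0, v0, 165). refcount(pp2)=2>1 -> COPY to pp3. 4 ppages; refcounts: pp0:2 pp1:4 pp2:1 pp3:1
Op 6: write(P0, v1, 134). refcount(pp1)=4>1 -> COPY to pp4. 5 ppages; refcounts: pp0:2 pp1:3 pp2:1 pp3:1 pp4:1
Op 7: write(P2, v0, 114). refcount(pp0)=2>1 -> COPY to pp5. 6 ppages; refcounts: pp0:1 pp1:3 pp2:1 pp3:1 pp4:1 pp5:1
Op 8: read(P3, v0) -> 125. No state change.
Op 9: write(P3, v0, 193). refcount(pp2)=1 -> write in place. 6 ppages; refcounts: pp0:1 pp1:3 pp2:1 pp3:1 pp4:1 pp5:1

yes yes yes yes no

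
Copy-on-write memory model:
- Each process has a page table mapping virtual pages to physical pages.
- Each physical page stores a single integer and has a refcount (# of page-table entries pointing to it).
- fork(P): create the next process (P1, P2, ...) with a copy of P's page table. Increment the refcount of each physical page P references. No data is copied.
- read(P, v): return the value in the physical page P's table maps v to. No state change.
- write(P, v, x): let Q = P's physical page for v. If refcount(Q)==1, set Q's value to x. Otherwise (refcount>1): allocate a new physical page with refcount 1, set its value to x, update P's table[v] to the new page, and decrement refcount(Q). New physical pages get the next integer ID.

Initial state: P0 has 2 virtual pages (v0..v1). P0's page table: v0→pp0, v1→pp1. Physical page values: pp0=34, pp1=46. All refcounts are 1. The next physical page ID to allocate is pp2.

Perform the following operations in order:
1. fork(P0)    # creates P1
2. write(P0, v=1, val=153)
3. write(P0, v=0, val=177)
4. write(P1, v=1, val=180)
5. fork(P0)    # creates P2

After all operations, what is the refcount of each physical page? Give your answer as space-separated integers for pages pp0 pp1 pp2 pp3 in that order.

Op 1: fork(P0) -> P1. 2 ppages; refcounts: pp0:2 pp1:2
Op 2: write(P0, v1, 153). refcount(pp1)=2>1 -> COPY to pp2. 3 ppages; refcounts: pp0:2 pp1:1 pp2:1
Op 3: write(P0, v0, 177). refcount(pp0)=2>1 -> COPY to pp3. 4 ppages; refcounts: pp0:1 pp1:1 pp2:1 pp3:1
Op 4: write(P1, v1, 180). refcount(pp1)=1 -> write in place. 4 ppages; refcounts: pp0:1 pp1:1 pp2:1 pp3:1
Op 5: fork(P0) -> P2. 4 ppages; refcounts: pp0:1 pp1:1 pp2:2 pp3:2

Answer: 1 1 2 2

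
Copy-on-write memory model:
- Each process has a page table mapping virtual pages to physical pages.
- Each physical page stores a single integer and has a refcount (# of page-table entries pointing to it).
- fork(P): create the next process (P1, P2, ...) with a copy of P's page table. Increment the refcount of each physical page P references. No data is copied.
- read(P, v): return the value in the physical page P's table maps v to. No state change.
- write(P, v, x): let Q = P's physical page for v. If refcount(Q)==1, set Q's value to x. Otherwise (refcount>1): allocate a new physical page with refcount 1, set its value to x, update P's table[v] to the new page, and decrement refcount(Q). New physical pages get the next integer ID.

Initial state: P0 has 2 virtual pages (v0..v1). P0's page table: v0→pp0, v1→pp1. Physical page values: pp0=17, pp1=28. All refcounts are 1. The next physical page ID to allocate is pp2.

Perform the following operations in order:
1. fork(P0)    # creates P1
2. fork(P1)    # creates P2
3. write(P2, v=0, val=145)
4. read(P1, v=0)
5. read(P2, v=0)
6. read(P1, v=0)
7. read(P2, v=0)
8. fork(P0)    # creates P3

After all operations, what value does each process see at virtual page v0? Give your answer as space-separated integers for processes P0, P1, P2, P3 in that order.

Answer: 17 17 145 17

Derivation:
Op 1: fork(P0) -> P1. 2 ppages; refcounts: pp0:2 pp1:2
Op 2: fork(P1) -> P2. 2 ppages; refcounts: pp0:3 pp1:3
Op 3: write(P2, v0, 145). refcount(pp0)=3>1 -> COPY to pp2. 3 ppages; refcounts: pp0:2 pp1:3 pp2:1
Op 4: read(P1, v0) -> 17. No state change.
Op 5: read(P2, v0) -> 145. No state change.
Op 6: read(P1, v0) -> 17. No state change.
Op 7: read(P2, v0) -> 145. No state change.
Op 8: fork(P0) -> P3. 3 ppages; refcounts: pp0:3 pp1:4 pp2:1
P0: v0 -> pp0 = 17
P1: v0 -> pp0 = 17
P2: v0 -> pp2 = 145
P3: v0 -> pp0 = 17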